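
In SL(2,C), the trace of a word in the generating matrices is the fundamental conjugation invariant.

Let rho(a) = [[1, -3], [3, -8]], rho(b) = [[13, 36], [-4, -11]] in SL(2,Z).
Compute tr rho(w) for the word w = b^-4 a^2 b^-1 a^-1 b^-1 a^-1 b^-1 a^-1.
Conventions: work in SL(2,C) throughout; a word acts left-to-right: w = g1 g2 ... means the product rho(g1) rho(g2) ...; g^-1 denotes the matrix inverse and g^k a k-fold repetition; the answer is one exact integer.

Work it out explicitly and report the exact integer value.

rho(b^-1) = [[-11, -36], [4, 13]]
... * rho(b^-1) = [[-11, -36], [4, 13]]  ->  [[-23, -72], [8, 25]]
... * rho(b^-1) = [[-11, -36], [4, 13]]  ->  [[-35, -108], [12, 37]]
... * rho(b^-1) = [[-11, -36], [4, 13]]  ->  [[-47, -144], [16, 49]]
... * rho(a) = [[1, -3], [3, -8]]  ->  [[-479, 1293], [163, -440]]
... * rho(a) = [[1, -3], [3, -8]]  ->  [[3400, -8907], [-1157, 3031]]
... * rho(b^-1) = [[-11, -36], [4, 13]]  ->  [[-73028, -238191], [24851, 81055]]
... * rho(a^-1) = [[-8, 3], [-3, 1]]  ->  [[1298797, -457275], [-441973, 155608]]
... * rho(b^-1) = [[-11, -36], [4, 13]]  ->  [[-16115867, -52701267], [5484135, 17933932]]
... * rho(a^-1) = [[-8, 3], [-3, 1]]  ->  [[287030737, -101048868], [-97674876, 34386337]]
... * rho(b^-1) = [[-11, -36], [4, 13]]  ->  [[-3561533579, -11646741816], [1211968984, 3963317917]]
... * rho(a^-1) = [[-8, 3], [-3, 1]]  ->  [[63432494080, -22331342553], [-21585705623, 7599224869]]
tr = 63432494080 + 7599224869 = 71031718949

71031718949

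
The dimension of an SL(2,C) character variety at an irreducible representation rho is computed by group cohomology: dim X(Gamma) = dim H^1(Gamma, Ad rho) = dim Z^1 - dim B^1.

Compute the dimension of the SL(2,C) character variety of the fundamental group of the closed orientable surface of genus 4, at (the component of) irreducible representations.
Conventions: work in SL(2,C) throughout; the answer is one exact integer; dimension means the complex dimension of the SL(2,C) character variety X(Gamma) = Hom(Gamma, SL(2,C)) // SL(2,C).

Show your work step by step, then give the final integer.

pi_1 of the closed genus-4 surface has 8 generators bound by the single product-of-commutators relator.
Before the relator condition, cocycle space has dim 3*8 = 24.
d_2 is surjective at irreducible rho (its cokernel H^2 is dual to H^0 = 0), so dim Z^1 = 24 - 3 = 21.
As always at irreducible rho, dim B^1 = 3.
dim H^1 = 21 - 3 = 18 = dim X.

18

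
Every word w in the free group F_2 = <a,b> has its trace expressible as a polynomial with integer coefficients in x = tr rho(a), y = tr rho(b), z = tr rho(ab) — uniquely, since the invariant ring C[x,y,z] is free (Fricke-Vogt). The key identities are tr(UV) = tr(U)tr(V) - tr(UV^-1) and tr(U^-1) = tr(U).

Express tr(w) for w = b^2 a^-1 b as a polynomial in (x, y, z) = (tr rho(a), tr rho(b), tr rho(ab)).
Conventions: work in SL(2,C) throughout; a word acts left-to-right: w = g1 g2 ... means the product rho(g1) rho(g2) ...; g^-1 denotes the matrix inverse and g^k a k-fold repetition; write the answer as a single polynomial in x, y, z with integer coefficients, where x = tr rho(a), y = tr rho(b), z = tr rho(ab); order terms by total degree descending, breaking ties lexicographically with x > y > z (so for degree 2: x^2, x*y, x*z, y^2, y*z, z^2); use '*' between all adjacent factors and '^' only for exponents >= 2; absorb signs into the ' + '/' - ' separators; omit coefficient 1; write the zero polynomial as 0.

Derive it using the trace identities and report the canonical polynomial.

apply: trace(b^2) = trace(b)*trace(b) - trace(1)   [square of b] = y^2 - 2
apply: trace(b^3) = trace(b)*trace(b^2) - trace(b)   [square of b] = y^3 - 3*y
trace(a b^2) = trace(b)*trace(a b) - trace(a)   [square of b] = y*z - x
use: trace(b^3 a) = trace(b)*trace(a b^2) - trace(a b)   [square of b] = y^2*z - x*y - z
use: trace(b^2 a^-1 b) = trace(b^3)*trace(a) - trace(b^3 a)   [inverse elimination on a] = x*y^3 - y^2*z - 2*x*y + z

x*y^3 - y^2*z - 2*x*y + z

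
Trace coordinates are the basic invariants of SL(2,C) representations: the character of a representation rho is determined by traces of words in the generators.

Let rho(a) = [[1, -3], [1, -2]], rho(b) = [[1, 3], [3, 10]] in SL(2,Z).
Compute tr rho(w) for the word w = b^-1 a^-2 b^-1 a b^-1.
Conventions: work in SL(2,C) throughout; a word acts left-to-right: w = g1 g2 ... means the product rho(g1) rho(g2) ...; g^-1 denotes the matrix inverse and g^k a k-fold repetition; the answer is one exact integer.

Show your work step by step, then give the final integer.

rho(b^-1) = [[10, -3], [-3, 1]]
... * rho(a^-1) = [[-2, 3], [-1, 1]]  ->  [[-17, 27], [5, -8]]
... * rho(a^-1) = [[-2, 3], [-1, 1]]  ->  [[7, -24], [-2, 7]]
... * rho(b^-1) = [[10, -3], [-3, 1]]  ->  [[142, -45], [-41, 13]]
... * rho(a) = [[1, -3], [1, -2]]  ->  [[97, -336], [-28, 97]]
... * rho(b^-1) = [[10, -3], [-3, 1]]  ->  [[1978, -627], [-571, 181]]
tr = 1978 + 181 = 2159

2159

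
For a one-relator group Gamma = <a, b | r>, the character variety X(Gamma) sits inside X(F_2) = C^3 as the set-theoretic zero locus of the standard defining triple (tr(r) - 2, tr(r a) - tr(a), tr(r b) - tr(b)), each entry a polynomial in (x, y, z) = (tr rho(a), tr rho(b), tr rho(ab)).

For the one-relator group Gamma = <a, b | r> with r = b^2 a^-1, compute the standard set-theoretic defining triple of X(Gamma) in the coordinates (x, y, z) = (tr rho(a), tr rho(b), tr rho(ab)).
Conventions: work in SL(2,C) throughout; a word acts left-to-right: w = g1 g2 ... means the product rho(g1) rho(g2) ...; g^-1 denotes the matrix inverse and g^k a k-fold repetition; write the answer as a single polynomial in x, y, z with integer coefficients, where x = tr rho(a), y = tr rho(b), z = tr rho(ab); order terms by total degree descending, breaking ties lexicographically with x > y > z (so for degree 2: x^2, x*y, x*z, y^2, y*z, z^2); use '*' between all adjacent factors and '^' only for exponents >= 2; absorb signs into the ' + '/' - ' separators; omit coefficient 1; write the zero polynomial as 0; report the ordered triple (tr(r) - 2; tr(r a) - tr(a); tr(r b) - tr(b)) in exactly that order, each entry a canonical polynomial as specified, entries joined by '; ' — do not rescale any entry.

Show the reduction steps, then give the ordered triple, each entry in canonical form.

tr(b^2) = tr(b)*tr(b) - tr(1) = y^2 - 2
next, tr(b^2 a) = tr(b)*tr(a b) - tr(a) = y*z - x
tr(b^2 a^-1) = tr(b^2)*tr(a) - tr(b^2 a) = x*y^2 - y*z - x
tr(b^3) = tr(b)*tr(b^2) - tr(b) = y^3 - 3*y
tr(b^3 a) = tr(b)*tr(a b^2) - tr(a b) = y^2*z - x*y - z
next, tr(b^2 a^-1 b) = tr(b^3)*tr(a) - tr(b^3 a) = x*y^3 - y^2*z - 2*x*y + z
assemble the triple (tr(r) - 2; tr(r a) - x; tr(r b) - y)

x*y^2 - y*z - x - 2; y^2 - x - 2; x*y^3 - y^2*z - 2*x*y - y + z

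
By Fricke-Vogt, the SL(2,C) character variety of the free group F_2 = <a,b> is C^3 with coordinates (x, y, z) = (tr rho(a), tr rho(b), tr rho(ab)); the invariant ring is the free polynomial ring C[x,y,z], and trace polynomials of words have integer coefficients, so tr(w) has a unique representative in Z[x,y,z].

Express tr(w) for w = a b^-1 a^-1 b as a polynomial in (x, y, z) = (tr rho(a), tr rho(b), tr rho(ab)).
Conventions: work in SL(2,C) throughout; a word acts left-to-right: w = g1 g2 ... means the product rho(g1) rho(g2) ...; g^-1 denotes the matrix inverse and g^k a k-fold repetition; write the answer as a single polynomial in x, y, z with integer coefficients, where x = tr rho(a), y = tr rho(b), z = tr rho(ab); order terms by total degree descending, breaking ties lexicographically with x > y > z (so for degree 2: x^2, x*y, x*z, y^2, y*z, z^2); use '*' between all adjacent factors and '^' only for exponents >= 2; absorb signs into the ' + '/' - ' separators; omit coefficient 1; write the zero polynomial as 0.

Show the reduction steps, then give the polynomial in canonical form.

-x*y*z + x^2 + y^2 + z^2 - 2

trace(a b a) = trace(a)*trace(b a) - trace(b)  (reduce the a square) = x*z - y
next, trace(a b a b) = trace(b a)*trace(b a) - trace(1)  (split on b) = z^2 - 2
and trace(b a b^-1 a) = trace(a b a)*trace(b) - trace(a b a b)  (eliminate b^-1) = x*y*z - y^2 - z^2 + 2
trace(a b^-1 a^-1 b) = trace(b a b^-1)*trace(a) - trace(b a b^-1 a)  (eliminate a^-1) = -x*y*z + x^2 + y^2 + z^2 - 2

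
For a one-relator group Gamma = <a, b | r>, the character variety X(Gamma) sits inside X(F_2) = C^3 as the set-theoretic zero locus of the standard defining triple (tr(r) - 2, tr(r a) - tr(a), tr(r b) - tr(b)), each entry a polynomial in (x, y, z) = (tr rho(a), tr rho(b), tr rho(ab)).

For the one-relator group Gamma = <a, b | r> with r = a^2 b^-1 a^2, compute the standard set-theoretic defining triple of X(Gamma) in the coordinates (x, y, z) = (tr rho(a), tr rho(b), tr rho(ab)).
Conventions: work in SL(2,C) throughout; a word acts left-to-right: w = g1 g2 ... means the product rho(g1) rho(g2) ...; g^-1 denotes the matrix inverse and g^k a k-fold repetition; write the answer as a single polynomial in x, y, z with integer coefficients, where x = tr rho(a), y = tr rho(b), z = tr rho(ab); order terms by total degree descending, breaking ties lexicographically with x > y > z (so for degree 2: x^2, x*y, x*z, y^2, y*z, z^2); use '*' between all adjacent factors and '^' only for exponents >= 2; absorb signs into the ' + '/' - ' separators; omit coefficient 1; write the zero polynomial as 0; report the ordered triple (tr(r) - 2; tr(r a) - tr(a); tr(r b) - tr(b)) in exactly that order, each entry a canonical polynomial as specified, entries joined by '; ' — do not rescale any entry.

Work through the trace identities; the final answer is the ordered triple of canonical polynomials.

x^4*y - x^3*z - 3*x^2*y + 2*x*z + y - 2; x^5*y - x^4*z - 4*x^3*y + 3*x^2*z + 3*x*y - x - z; x^3*y*z - x^2*y^2 - x^2*z^2 - y + 2

tr(a^2) = tr(a) tr(a) - tr(1)  (reduce the a square) = x^2 - 2
so tr(a^3) = tr(a) tr(a^2) - tr(a)  (reduce the a square) = x^3 - 3*x
tr(a^4) = tr(a) tr(a^3) - tr(a^2)  (reduce the a square) = x^4 - 4*x^2 + 2
tr(a b a) = tr(a) tr(b a) - tr(b)  (reduce the a square) = x*z - y
so tr(b a^3) = tr(a) tr(a b a) - tr(a b)  (reduce the a square) = x^2*z - x*y - z
tr(a^4 b) = tr(a) tr(b a^3) - tr(b a^2)  (reduce the a square) = x^3*z - x^2*y - 2*x*z + y
tr(a^2 b^-1 a^2) = tr(a^4) tr(b) - tr(a^4 b)  (eliminate b^-1) = x^4*y - x^3*z - 3*x^2*y + 2*x*z + y
reduce: tr(a^5) = tr(a) tr(a^4) - tr(a^3) = x^5 - 5*x^3 + 5*x
reduce: tr(a^5 b) = tr(a) tr(a^2 b a^2) - tr(a^2 b a) = x^4*z - x^3*y - 3*x^2*z + 2*x*y + z
tr(a^2 b^-1 a^3) = tr(a^5) tr(b) - tr(a^5 b) = x^5*y - x^4*z - 4*x^3*y + 3*x^2*z + 3*x*y - z
so tr(b a b a) = tr(a b) tr(a b) - tr(1)   [split at repeated a] = z^2 - 2
tr(b a b) = tr(b) tr(a b) - tr(a) = y*z - x
reduce: tr(b a^2 b a) = tr(a) tr(b a b a) - tr(b a b) = x*z^2 - y*z - x
reduce: tr(b a^2 b) = tr(b) tr(a^2 b) - tr(a^2) = x*y*z - x^2 - y^2 + 2
reduce: tr(a^2 b a^2 b) = tr(a) tr(b a^2 b a) - tr(b a^2 b) = x^2*z^2 - 2*x*y*z + y^2 - 2
reduce: tr(a^2 b^-1 a^2 b) = tr(a^2 b a^2) tr(b) - tr(a^2 b a^2 b) = x^3*y*z - x^2*y^2 - x^2*z^2 + 2
assemble the triple (tr(r) - 2; tr(r a) - x; tr(r b) - y)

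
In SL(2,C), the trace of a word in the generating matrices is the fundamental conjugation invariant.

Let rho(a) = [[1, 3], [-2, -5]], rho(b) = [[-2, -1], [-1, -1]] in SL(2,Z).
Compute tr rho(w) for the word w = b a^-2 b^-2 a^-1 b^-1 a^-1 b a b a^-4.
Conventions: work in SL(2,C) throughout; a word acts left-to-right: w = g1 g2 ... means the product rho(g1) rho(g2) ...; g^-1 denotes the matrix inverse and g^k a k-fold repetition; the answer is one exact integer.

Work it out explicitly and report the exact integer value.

rho(b) = [[-2, -1], [-1, -1]]
... * rho(a^-1) = [[-5, -3], [2, 1]]  ->  [[8, 5], [3, 2]]
... * rho(a^-1) = [[-5, -3], [2, 1]]  ->  [[-30, -19], [-11, -7]]
... * rho(b^-1) = [[-1, 1], [1, -2]]  ->  [[11, 8], [4, 3]]
... * rho(b^-1) = [[-1, 1], [1, -2]]  ->  [[-3, -5], [-1, -2]]
... * rho(a^-1) = [[-5, -3], [2, 1]]  ->  [[5, 4], [1, 1]]
... * rho(b^-1) = [[-1, 1], [1, -2]]  ->  [[-1, -3], [0, -1]]
... * rho(a^-1) = [[-5, -3], [2, 1]]  ->  [[-1, 0], [-2, -1]]
... * rho(b) = [[-2, -1], [-1, -1]]  ->  [[2, 1], [5, 3]]
... * rho(a) = [[1, 3], [-2, -5]]  ->  [[0, 1], [-1, 0]]
... * rho(b) = [[-2, -1], [-1, -1]]  ->  [[-1, -1], [2, 1]]
... * rho(a^-1) = [[-5, -3], [2, 1]]  ->  [[3, 2], [-8, -5]]
... * rho(a^-1) = [[-5, -3], [2, 1]]  ->  [[-11, -7], [30, 19]]
... * rho(a^-1) = [[-5, -3], [2, 1]]  ->  [[41, 26], [-112, -71]]
... * rho(a^-1) = [[-5, -3], [2, 1]]  ->  [[-153, -97], [418, 265]]
tr = -153 + 265 = 112

112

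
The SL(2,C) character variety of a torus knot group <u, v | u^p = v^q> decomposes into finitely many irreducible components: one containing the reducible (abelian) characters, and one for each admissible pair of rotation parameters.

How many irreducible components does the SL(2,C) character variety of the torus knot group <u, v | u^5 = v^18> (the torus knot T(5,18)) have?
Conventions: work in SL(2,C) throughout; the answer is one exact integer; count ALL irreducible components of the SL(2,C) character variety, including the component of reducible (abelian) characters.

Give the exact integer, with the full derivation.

35

Gamma = < u, v | u^5 = v^18 > (torus knot T(5,18)); the central element u^5 = v^18 acts as +I or -I in any irreducible SL(2,C) representation.
So on each irreducible component the traces are pinned: tr(u) = 2*cos(pi*alpha/5) with 1 <= alpha <= 4, tr(v) = 2*cos(pi*beta/18) with 1 <= beta <= 17.
The two central values (-1)^alpha I and (-1)^beta I must be the same matrix, so alpha and beta share a parity.
Counting: 2 odd alphas x 9 odd betas + 2 even alphas x 8 even betas = 18 + 16 = 34.
Total: 34 irreducible-character components + 1 reducible (abelian) component = 35.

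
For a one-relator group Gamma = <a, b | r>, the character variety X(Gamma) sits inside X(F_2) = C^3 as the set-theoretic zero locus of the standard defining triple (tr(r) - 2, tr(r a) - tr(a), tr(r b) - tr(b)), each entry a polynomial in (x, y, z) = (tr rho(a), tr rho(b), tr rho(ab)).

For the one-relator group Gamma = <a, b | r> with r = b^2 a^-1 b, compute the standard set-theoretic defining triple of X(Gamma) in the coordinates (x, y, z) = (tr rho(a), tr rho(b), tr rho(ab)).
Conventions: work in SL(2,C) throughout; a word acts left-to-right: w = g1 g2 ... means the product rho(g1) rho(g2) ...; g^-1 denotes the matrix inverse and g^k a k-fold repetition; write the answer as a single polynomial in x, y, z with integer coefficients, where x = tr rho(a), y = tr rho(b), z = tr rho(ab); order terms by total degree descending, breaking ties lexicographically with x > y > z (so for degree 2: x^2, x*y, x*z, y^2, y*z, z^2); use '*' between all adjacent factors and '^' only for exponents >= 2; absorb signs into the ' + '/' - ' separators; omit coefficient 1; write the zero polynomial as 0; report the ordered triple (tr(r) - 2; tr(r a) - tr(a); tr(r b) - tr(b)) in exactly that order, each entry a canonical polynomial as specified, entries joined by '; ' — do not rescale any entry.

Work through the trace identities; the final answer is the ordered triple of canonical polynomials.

next, trace(b^2) = trace(b) trace(b) - trace(1)  (reduce the b square) = y^2 - 2
and trace(b^3) = trace(b) trace(b^2) - trace(b)  (reduce the b square) = y^3 - 3*y
next, trace(b a b) = trace(b) trace(a b) - trace(a)  (reduce the b square) = y*z - x
trace(b^3 a) = trace(b) trace(b a b) - trace(b a)  (reduce the b square) = y^2*z - x*y - z
next, trace(b^2 a^-1 b) = trace(b^3) trace(a) - trace(b^3 a)  (eliminate a^-1) = x*y^3 - y^2*z - 2*x*y + z
trace(a b a b) = trace(b a) trace(b a) - trace(1)   [split at a repeated b] = z^2 - 2
trace(a b a) = trace(a) trace(b a) - trace(b)   [square of a] = x*z - y
and trace(b a b^2 a) = trace(b) trace(a b a b) - trace(a b a)   [square of b] = y*z^2 - x*z - y
trace(b^2 a^-1 b a) = trace(b a b^2) trace(a) - trace(b a b^2 a)   [inverse elimination on a] = x*y^2*z - x^2*y - y*z^2 + y
next, trace(b^4) = trace(b) trace(b^3) - trace(b^2) = y^4 - 4*y^2 + 2
trace(b^4 a) = trace(b) trace(a b^3) - trace(a b^2) = y^3*z - x*y^2 - 2*y*z + x
trace(b^2 a^-1 b^2) = trace(b^4) trace(a) - trace(b^4 a) = x*y^4 - y^3*z - 3*x*y^2 + 2*y*z + x
assemble the triple (trace(r) - 2; trace(r a) - x; trace(r b) - y)

x*y^3 - y^2*z - 2*x*y + z - 2; x*y^2*z - x^2*y - y*z^2 - x + y; x*y^4 - y^3*z - 3*x*y^2 + 2*y*z + x - y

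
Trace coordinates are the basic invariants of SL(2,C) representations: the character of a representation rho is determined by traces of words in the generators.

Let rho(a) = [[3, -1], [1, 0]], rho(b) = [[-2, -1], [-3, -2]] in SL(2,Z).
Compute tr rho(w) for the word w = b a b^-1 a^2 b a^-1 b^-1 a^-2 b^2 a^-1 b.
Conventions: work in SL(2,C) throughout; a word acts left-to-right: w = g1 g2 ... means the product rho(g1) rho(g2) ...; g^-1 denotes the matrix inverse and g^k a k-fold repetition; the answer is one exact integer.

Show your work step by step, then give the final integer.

rho(b) = [[-2, -1], [-3, -2]]
... * rho(a) = [[3, -1], [1, 0]]  ->  [[-7, 2], [-11, 3]]
... * rho(b^-1) = [[-2, 1], [3, -2]]  ->  [[20, -11], [31, -17]]
... * rho(a) = [[3, -1], [1, 0]]  ->  [[49, -20], [76, -31]]
... * rho(a) = [[3, -1], [1, 0]]  ->  [[127, -49], [197, -76]]
... * rho(b) = [[-2, -1], [-3, -2]]  ->  [[-107, -29], [-166, -45]]
... * rho(a^-1) = [[0, 1], [-1, 3]]  ->  [[29, -194], [45, -301]]
... * rho(b^-1) = [[-2, 1], [3, -2]]  ->  [[-640, 417], [-993, 647]]
... * rho(a^-1) = [[0, 1], [-1, 3]]  ->  [[-417, 611], [-647, 948]]
... * rho(a^-1) = [[0, 1], [-1, 3]]  ->  [[-611, 1416], [-948, 2197]]
... * rho(b) = [[-2, -1], [-3, -2]]  ->  [[-3026, -2221], [-4695, -3446]]
... * rho(b) = [[-2, -1], [-3, -2]]  ->  [[12715, 7468], [19728, 11587]]
... * rho(a^-1) = [[0, 1], [-1, 3]]  ->  [[-7468, 35119], [-11587, 54489]]
... * rho(b) = [[-2, -1], [-3, -2]]  ->  [[-90421, -62770], [-140293, -97391]]
tr = -90421 + -97391 = -187812

-187812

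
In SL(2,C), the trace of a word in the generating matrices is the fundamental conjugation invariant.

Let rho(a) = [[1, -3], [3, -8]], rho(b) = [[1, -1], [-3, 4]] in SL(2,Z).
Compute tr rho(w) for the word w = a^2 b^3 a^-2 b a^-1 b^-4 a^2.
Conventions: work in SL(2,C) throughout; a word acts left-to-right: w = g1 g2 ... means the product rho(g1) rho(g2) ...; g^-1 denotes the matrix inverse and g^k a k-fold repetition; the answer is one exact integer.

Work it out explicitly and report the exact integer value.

rho(a) = [[1, -3], [3, -8]]
... * rho(a) = [[1, -3], [3, -8]]  ->  [[-8, 21], [-21, 55]]
... * rho(b) = [[1, -1], [-3, 4]]  ->  [[-71, 92], [-186, 241]]
... * rho(b) = [[1, -1], [-3, 4]]  ->  [[-347, 439], [-909, 1150]]
... * rho(b) = [[1, -1], [-3, 4]]  ->  [[-1664, 2103], [-4359, 5509]]
... * rho(a^-1) = [[-8, 3], [-3, 1]]  ->  [[7003, -2889], [18345, -7568]]
... * rho(a^-1) = [[-8, 3], [-3, 1]]  ->  [[-47357, 18120], [-124056, 47467]]
... * rho(b) = [[1, -1], [-3, 4]]  ->  [[-101717, 119837], [-266457, 313924]]
... * rho(a^-1) = [[-8, 3], [-3, 1]]  ->  [[454225, -185314], [1189884, -485447]]
... * rho(b^-1) = [[4, 1], [3, 1]]  ->  [[1260958, 268911], [3303195, 704437]]
... * rho(b^-1) = [[4, 1], [3, 1]]  ->  [[5850565, 1529869], [15326091, 4007632]]
... * rho(b^-1) = [[4, 1], [3, 1]]  ->  [[27991867, 7380434], [73327260, 19333723]]
... * rho(b^-1) = [[4, 1], [3, 1]]  ->  [[134108770, 35372301], [351310209, 92660983]]
... * rho(a) = [[1, -3], [3, -8]]  ->  [[240225673, -685304718], [629293158, -1795218491]]
... * rho(a) = [[1, -3], [3, -8]]  ->  [[-1815688481, 4761760725], [-4756362315, 12473868454]]
tr = -1815688481 + 12473868454 = 10658179973

10658179973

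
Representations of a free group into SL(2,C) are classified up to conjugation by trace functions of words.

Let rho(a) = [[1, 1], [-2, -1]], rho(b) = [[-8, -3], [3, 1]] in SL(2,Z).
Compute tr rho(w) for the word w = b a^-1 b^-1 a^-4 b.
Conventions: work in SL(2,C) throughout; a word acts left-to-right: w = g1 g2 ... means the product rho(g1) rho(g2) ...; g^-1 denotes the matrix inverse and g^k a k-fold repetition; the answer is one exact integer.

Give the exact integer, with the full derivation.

rho(b) = [[-8, -3], [3, 1]]
... * rho(a^-1) = [[-1, -1], [2, 1]]  ->  [[2, 5], [-1, -2]]
... * rho(b^-1) = [[1, 3], [-3, -8]]  ->  [[-13, -34], [5, 13]]
... * rho(a^-1) = [[-1, -1], [2, 1]]  ->  [[-55, -21], [21, 8]]
... * rho(a^-1) = [[-1, -1], [2, 1]]  ->  [[13, 34], [-5, -13]]
... * rho(a^-1) = [[-1, -1], [2, 1]]  ->  [[55, 21], [-21, -8]]
... * rho(a^-1) = [[-1, -1], [2, 1]]  ->  [[-13, -34], [5, 13]]
... * rho(b) = [[-8, -3], [3, 1]]  ->  [[2, 5], [-1, -2]]
tr = 2 + -2 = 0

0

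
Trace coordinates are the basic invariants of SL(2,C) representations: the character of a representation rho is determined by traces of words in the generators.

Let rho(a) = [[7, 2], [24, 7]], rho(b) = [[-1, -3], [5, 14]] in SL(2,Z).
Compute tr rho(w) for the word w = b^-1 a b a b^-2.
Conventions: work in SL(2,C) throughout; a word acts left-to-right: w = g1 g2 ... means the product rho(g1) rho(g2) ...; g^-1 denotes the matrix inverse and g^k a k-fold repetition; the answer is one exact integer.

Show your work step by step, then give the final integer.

712251

rho(b^-1) = [[14, 3], [-5, -1]]
... * rho(a) = [[7, 2], [24, 7]]  ->  [[170, 49], [-59, -17]]
... * rho(b) = [[-1, -3], [5, 14]]  ->  [[75, 176], [-26, -61]]
... * rho(a) = [[7, 2], [24, 7]]  ->  [[4749, 1382], [-1646, -479]]
... * rho(b^-1) = [[14, 3], [-5, -1]]  ->  [[59576, 12865], [-20649, -4459]]
... * rho(b^-1) = [[14, 3], [-5, -1]]  ->  [[769739, 165863], [-266791, -57488]]
tr = 769739 + -57488 = 712251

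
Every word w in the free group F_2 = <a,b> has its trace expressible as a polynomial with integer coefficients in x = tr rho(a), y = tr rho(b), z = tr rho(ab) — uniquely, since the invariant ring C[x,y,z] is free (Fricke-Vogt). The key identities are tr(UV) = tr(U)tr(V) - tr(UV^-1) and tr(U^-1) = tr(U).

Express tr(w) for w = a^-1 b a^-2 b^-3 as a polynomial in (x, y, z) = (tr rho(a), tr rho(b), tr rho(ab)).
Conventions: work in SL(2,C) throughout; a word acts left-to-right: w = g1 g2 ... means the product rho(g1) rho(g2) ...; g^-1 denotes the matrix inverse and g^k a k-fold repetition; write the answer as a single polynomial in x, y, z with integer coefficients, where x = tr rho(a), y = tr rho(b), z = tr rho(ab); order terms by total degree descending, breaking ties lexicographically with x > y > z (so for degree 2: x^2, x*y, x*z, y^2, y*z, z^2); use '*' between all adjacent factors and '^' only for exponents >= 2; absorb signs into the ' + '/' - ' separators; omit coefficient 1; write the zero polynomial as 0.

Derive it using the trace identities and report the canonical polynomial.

x^2*y^3*z - x^3*y^2 - x*y^4 - x*y^2*z^2 + 4*x*y^2 + x*z^2 - y*z - x

trace(a^-1) = trace(a) = x
trace(a^-1 b) = trace(b) trace(a) - trace(b a) = x*y - z
so trace(b^-1 a^-1) = trace(a^-1) trace(b) - trace(a^-1 b) = z
trace(a b a) = trace(a) trace(b a) - trace(b) = x*z - y
trace(a b a b) = trace(b a) trace(b a) - trace(1) = z^2 - 2
so trace(b a b^-1 a) = trace(a b a) trace(b) - trace(a b a b) = x*y*z - y^2 - z^2 + 2
trace(b^-1 a^-1 b a) = trace(b a b^-1) trace(a) - trace(b a b^-1 a) = -x*y*z + x^2 + y^2 + z^2 - 2
reduce: trace(b^-2 a^-1 b a) = trace(b^-1 a^-1 b a) trace(b) - trace(b^-1 a^-1 b a b) = -x*y^2*z + x^2*y + y^3 + y*z^2 - 3*y
trace(b^-2 a^-1 b a^-1) = trace(b^-2 a^-1 b) trace(a) - trace(b^-2 a^-1 b a) = x*y^2*z - x^2*y - y^3 - y*z^2 + x*z + 3*y
reduce: trace(b^-3 a^-1 b a^-1) = trace(b^-2 a^-1 b a^-1) trace(b) - trace(b^-2 a^-1 b a^-1 b) = x*y^3*z - x^2*y^2 - y^4 - y^2*z^2 + 4*y^2 + z^2 - 2
trace(b^-2) = trace(b^-1) trace(b) - trace(1) = y^2 - 2
trace(b^-2 a) = trace(a b^-1) trace(b) - trace(a) = x*y^2 - y*z - x
reduce: trace(b^-2 a^-1) = trace(b^-2) trace(a) - trace(b^-2 a) = y*z - x
trace(a^-1 b a^-2 b^-3) = trace(b^-3 a^-1 b a^-1) trace(a) - trace(b^-3 a^-1 b) = x^2*y^3*z - x^3*y^2 - x*y^4 - x*y^2*z^2 + 4*x*y^2 + x*z^2 - y*z - x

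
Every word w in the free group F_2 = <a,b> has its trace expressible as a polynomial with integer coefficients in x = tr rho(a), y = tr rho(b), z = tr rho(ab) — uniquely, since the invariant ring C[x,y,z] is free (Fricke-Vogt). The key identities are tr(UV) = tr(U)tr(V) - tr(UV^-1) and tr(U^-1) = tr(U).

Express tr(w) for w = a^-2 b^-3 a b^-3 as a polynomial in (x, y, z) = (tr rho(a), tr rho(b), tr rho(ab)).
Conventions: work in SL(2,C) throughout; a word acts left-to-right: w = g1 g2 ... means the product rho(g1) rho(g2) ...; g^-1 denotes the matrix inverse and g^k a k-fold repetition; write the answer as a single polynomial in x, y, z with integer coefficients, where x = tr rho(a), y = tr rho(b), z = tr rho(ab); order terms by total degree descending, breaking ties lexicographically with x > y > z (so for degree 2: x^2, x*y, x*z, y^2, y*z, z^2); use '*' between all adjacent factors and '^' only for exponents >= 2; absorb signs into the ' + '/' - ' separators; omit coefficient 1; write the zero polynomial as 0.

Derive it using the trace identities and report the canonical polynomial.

x^2*y^5*z - x^3*y^4 - x*y^6 - x*y^4*z^2 - 2*x^2*y^3*z + y^5*z + 2*x^3*y^2 + 5*x*y^4 + 2*x*y^2*z^2 + x^2*y*z - 4*y^3*z - x^3 - 6*x*y^2 - x*z^2 + 3*y*z + 3*x

apply: tr(b^-1) = tr(b) = y
use: tr(b^-2) = tr(b^-1)*tr(b) - tr(1) = y^2 - 2
apply: tr(b a b) = tr(b)*tr(a b) - tr(a) = y*z - x
use: tr(b a b a) = tr(a b)*tr(a b) - tr(1) = z^2 - 2
tr(a^-1 b a b) = tr(b a b)*tr(a) - tr(b a b a) = x*y*z - x^2 - z^2 + 2
use: tr(a^-1 b a b^-1) = tr(a^-1 b a)*tr(b) - tr(a^-1 b a b) = -x*y*z + x^2 + y^2 + z^2 - 2
tr(a b^-2 a^-1 b) = tr(a^-1 b a b^-1)*tr(b) - tr(a^-1 b a) = -x*y^2*z + x^2*y + y^3 + y*z^2 - 3*y
use: tr(b^-1 a b^-2 a^-1) = tr(a b^-2 a^-1)*tr(b) - tr(a b^-2 a^-1 b) = x*y^2*z - x^2*y - y*z^2 + y
use: tr(b^-1 a^-1 b^-2 a b^-1) = tr(b^-1 a b^-2 a^-1)*tr(b) - tr(b^-1 a b^-2 a^-1 b) = x*y^3*z - x^2*y^2 - y^2*z^2 + 2
tr(b^-1 a^-1 b^-2 a) = tr(a b^-1 a^-1 b^-1)*tr(b) - tr(a b^-1 a^-1) = x*y^2*z - x^2*y - y*z^2 + y
use: tr(b^-2 a b^-3 a^-1) = tr(b^-1 a^-1 b^-2 a b^-1)*tr(b) - tr(b^-1 a^-1 b^-2 a) = x*y^4*z - x^2*y^3 - y^3*z^2 - x*y^2*z + x^2*y + y*z^2 + y
apply: tr(b^-1 a b^-3 a^-1) = tr(a^-1 b^-1 a b^-2)*tr(b) - tr(a^-1 b^-1 a b^-1) = x*y^3*z - x^2*y^2 - y^2*z^2 - x*y*z + x^2 + y^2 + z^2 - 2
tr(a^-1 b^-3 a b^-3) = tr(b^-2 a b^-3 a^-1)*tr(b) - tr(b^-2 a b^-3 a^-1 b) = x*y^5*z - x^2*y^4 - y^4*z^2 - 2*x*y^3*z + 2*x^2*y^2 + 2*y^2*z^2 + x*y*z - x^2 - z^2 + 2
tr(a b^-1) = tr(a)*tr(b) - tr(a b) = x*y - z
use: tr(b^-1 a b^-1) = tr(a b^-1)*tr(b) - tr(a) = x*y^2 - y*z - x
tr(b^-1 a b^-2) = tr(b^-1 a b^-1)*tr(b) - tr(b^-1 a) = x*y^3 - y^2*z - 2*x*y + z
apply: tr(a b^-4) = tr(b^-1 a b^-2)*tr(b) - tr(b^-1 a b^-1) = x*y^4 - y^3*z - 3*x*y^2 + 2*y*z + x
tr(b^-5 a) = tr(a b^-4)*tr(b) - tr(a b^-3) = x*y^5 - y^4*z - 4*x*y^3 + 3*y^2*z + 3*x*y - z
use: tr(b^-3 a b^-3) = tr(b^-5 a)*tr(b) - tr(b^-5 a b) = x*y^6 - y^5*z - 5*x*y^4 + 4*y^3*z + 6*x*y^2 - 3*y*z - x
tr(a^-2 b^-3 a b^-3) = tr(a^-1 b^-3 a b^-3)*tr(a) - tr(a^-1 b^-3 a b^-3 a) = x^2*y^5*z - x^3*y^4 - x*y^6 - x*y^4*z^2 - 2*x^2*y^3*z + y^5*z + 2*x^3*y^2 + 5*x*y^4 + 2*x*y^2*z^2 + x^2*y*z - 4*y^3*z - x^3 - 6*x*y^2 - x*z^2 + 3*y*z + 3*x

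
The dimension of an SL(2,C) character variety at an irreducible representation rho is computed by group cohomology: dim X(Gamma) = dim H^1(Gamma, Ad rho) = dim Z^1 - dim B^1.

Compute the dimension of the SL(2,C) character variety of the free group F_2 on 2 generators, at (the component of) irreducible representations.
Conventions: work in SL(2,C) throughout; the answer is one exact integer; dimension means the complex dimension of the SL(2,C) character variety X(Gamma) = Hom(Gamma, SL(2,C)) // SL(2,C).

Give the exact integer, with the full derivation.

Here Gamma is free of rank 2 — no relator constrains a cocycle.
A cocycle picks one sl_2 vector per generator freely, giving dim Z^1 = 3*2 = 6.
dim B^1 = 3: the coboundary map is injective because an irreducible image has centralizer 0 in sl_2.
dim H^1 = 6 - 3 = 3, which is dim X.

3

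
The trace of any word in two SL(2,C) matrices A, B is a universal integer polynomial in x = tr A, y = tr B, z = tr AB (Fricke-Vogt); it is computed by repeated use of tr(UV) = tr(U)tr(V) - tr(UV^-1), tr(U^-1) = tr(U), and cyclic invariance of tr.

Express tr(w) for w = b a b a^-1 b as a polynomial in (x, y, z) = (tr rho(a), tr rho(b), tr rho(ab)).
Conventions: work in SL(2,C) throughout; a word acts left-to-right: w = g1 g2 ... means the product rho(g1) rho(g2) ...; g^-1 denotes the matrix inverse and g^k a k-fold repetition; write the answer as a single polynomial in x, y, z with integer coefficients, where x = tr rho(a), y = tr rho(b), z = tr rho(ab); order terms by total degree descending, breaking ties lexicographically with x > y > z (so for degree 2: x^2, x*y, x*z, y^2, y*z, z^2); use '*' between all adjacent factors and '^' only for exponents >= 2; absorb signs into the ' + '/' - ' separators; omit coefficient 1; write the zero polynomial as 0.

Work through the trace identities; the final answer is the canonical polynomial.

x*y^2*z - x^2*y - y*z^2 + y

trace(a b^2) = trace(b) * trace(a b) - trace(a) = y*z - x
trace(b^2 a b) = trace(b) * trace(a b^2) - trace(a b) = y^2*z - x*y - z
trace(a b a b) = trace(a b) * trace(a b) - trace(1) = z^2 - 2
trace(a b a) = trace(a) * trace(b a) - trace(b) = x*z - y
trace(b^2 a b a) = trace(b) * trace(a b a b) - trace(a b a) = y*z^2 - x*z - y
trace(b a b a^-1 b) = trace(b^2 a b) * trace(a) - trace(b^2 a b a) = x*y^2*z - x^2*y - y*z^2 + y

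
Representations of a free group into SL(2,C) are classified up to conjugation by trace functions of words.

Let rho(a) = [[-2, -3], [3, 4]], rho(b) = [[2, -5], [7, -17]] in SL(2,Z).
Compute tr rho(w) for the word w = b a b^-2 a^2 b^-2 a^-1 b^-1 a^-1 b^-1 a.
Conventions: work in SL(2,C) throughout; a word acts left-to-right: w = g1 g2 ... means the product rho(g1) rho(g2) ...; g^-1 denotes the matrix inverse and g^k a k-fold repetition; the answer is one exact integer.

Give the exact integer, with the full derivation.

-3884448529185

rho(b) = [[2, -5], [7, -17]]
... * rho(a) = [[-2, -3], [3, 4]]  ->  [[-19, -26], [-65, -89]]
... * rho(b^-1) = [[-17, 5], [-7, 2]]  ->  [[505, -147], [1728, -503]]
... * rho(b^-1) = [[-17, 5], [-7, 2]]  ->  [[-7556, 2231], [-25855, 7634]]
... * rho(a) = [[-2, -3], [3, 4]]  ->  [[21805, 31592], [74612, 108101]]
... * rho(a) = [[-2, -3], [3, 4]]  ->  [[51166, 60953], [175079, 208568]]
... * rho(b^-1) = [[-17, 5], [-7, 2]]  ->  [[-1296493, 377736], [-4436319, 1292531]]
... * rho(b^-1) = [[-17, 5], [-7, 2]]  ->  [[19396229, -5726993], [66369706, -19596533]]
... * rho(a^-1) = [[4, 3], [-3, -2]]  ->  [[94765895, 69642673], [324268423, 238302184]]
... * rho(b^-1) = [[-17, 5], [-7, 2]]  ->  [[-2098518926, 613114821], [-7180678479, 2097946483]]
... * rho(a^-1) = [[4, 3], [-3, -2]]  ->  [[-10233420167, -7521786420], [-35016553365, -25737928403]]
... * rho(b^-1) = [[-17, 5], [-7, 2]]  ->  [[226620647779, -66210673675], [775446906026, -226558623631]]
... * rho(a) = [[-2, -3], [3, 4]]  ->  [[-651873316583, -944704638037], [-2230569682945, -3232575212602]]
tr = -651873316583 + -3232575212602 = -3884448529185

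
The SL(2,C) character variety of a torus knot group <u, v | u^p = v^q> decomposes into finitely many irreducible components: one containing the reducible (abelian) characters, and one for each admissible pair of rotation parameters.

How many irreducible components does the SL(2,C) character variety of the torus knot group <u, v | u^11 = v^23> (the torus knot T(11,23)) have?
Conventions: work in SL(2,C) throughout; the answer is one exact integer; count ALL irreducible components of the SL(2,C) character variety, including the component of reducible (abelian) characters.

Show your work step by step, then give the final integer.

For T(11,23): irreducibility forces the central element u^11 = v^23 to one of +I, -I.
This locks tr(u) to 2*cos(pi*alpha/11), alpha in 1..10, and tr(v) to 2*cos(pi*beta/23), beta in 1..22, on each component of irreducible characters.
u^11 = (-1)^alpha I and v^23 = (-1)^beta I must agree, so alpha and beta have equal parity.
count pairs: odd alpha (5 choices) x odd beta (11), plus even alpha (5) x even beta (11): 5*11 + 5*11 = 110.
That is 110 components of irreducible characters, and with the reducible (abelian) component the total is 111.

111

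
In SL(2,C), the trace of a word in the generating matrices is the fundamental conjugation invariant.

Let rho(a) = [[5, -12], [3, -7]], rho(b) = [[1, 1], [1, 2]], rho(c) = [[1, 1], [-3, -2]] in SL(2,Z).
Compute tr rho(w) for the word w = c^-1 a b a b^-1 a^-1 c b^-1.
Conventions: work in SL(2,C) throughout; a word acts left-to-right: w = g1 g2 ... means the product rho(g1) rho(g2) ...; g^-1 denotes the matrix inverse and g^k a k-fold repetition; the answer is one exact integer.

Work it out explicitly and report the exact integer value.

-50190

rho(c^-1) = [[-2, -1], [3, 1]]
... * rho(a) = [[5, -12], [3, -7]]  ->  [[-13, 31], [18, -43]]
... * rho(b) = [[1, 1], [1, 2]]  ->  [[18, 49], [-25, -68]]
... * rho(a) = [[5, -12], [3, -7]]  ->  [[237, -559], [-329, 776]]
... * rho(b^-1) = [[2, -1], [-1, 1]]  ->  [[1033, -796], [-1434, 1105]]
... * rho(a^-1) = [[-7, 12], [-3, 5]]  ->  [[-4843, 8416], [6723, -11683]]
... * rho(c) = [[1, 1], [-3, -2]]  ->  [[-30091, -21675], [41772, 30089]]
... * rho(b^-1) = [[2, -1], [-1, 1]]  ->  [[-38507, 8416], [53455, -11683]]
tr = -38507 + -11683 = -50190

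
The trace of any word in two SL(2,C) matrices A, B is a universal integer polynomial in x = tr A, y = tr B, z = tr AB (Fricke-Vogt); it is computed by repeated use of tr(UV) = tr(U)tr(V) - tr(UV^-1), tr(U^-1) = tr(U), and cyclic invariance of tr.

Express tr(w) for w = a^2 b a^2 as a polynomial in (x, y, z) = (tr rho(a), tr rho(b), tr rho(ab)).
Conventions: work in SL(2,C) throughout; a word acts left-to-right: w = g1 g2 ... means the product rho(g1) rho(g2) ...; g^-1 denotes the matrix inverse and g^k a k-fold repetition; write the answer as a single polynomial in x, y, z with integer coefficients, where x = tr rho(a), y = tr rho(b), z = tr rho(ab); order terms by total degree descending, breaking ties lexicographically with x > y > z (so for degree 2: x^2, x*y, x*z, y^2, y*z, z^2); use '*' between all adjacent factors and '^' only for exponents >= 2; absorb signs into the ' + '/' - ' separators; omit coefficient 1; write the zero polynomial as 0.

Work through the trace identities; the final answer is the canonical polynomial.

trace(a b a) = trace(a) trace(b a) - trace(b)   [square of a] = x*z - y
so trace(a^2 b a) = trace(a) trace(a b a) - trace(a b)   [square of a] = x^2*z - x*y - z
trace(a^2 b a^2) = trace(a) trace(a^2 b a) - trace(a^2 b)   [square of a] = x^3*z - x^2*y - 2*x*z + y

x^3*z - x^2*y - 2*x*z + y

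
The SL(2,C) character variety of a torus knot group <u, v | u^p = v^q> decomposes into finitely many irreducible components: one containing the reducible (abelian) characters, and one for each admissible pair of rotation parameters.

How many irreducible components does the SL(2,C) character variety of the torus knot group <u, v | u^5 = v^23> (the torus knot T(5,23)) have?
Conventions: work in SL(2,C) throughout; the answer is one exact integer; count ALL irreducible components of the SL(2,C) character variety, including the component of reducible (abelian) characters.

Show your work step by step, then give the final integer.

Gamma = < u, v | u^5 = v^23 > (torus knot T(5,23)); the central element u^5 = v^23 acts as +I or -I in any irreducible SL(2,C) representation.
On an irreducible component, tr(u) is locked at 2*cos(pi*alpha/5) for some alpha in 1..4, and tr(v) at 2*cos(pi*beta/23) for some beta in 1..22.
u^5 = (-1)^alpha I and v^23 = (-1)^beta I must agree, so alpha and beta have equal parity.
count pairs: odd alpha (2 choices) x odd beta (11), plus even alpha (2) x even beta (11): 2*11 + 2*11 = 44.
components with irreducible characters: 44; plus the single component of reducible (abelian) characters: total 45.

45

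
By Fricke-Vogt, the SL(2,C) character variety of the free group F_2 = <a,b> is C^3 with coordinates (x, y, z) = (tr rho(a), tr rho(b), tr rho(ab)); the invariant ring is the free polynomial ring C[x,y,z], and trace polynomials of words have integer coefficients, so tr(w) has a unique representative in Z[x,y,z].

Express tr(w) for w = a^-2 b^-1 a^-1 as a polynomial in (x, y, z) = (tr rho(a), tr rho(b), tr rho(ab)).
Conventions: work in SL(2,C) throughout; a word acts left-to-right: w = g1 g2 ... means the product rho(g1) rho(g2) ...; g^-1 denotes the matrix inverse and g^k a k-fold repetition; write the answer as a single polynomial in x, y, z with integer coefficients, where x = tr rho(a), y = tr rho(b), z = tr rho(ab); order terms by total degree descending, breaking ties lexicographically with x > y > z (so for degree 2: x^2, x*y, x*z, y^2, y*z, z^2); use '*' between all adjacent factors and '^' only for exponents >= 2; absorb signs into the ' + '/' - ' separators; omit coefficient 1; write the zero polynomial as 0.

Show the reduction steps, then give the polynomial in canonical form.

trace(a^-1) = trace(a) = x
trace(a^-2) = trace(a^-1)*trace(a) - trace(1) = x^2 - 2
trace(a^-3) = trace(a^-2)*trace(a) - trace(a^-1) = x^3 - 3*x
trace(a^-1 b) = trace(b)*trace(a) - trace(b a) = x*y - z
next, trace(a^-2 b) = trace(a^-1 b)*trace(a) - trace(a^-1 b a) = x^2*y - x*z - y
next, trace(a^-3 b) = trace(a^-2 b)*trace(a) - trace(a^-2 b a) = x^3*y - x^2*z - 2*x*y + z
trace(a^-2 b^-1 a^-1) = trace(a^-3)*trace(b) - trace(a^-3 b) = x^2*z - x*y - z

x^2*z - x*y - z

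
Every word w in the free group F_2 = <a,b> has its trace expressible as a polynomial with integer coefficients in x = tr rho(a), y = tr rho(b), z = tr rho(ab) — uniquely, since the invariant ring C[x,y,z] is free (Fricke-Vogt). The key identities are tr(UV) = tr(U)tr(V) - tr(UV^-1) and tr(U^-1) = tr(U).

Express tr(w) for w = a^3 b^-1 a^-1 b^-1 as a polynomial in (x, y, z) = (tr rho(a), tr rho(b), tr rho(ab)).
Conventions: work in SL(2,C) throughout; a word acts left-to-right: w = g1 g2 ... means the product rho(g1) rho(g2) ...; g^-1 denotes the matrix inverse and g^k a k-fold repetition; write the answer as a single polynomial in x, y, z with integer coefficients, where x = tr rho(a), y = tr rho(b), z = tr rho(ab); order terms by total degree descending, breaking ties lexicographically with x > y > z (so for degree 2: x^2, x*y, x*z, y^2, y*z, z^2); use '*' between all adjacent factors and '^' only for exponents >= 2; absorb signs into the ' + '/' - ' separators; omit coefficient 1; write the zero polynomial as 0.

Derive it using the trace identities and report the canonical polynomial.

trace(a^2) = trace(a) * trace(a) - trace(1)   [square of a] = x^2 - 2
trace(a^3) = trace(a) * trace(a^2) - trace(a)   [square of a] = x^3 - 3*x
trace(a b a) = trace(a) * trace(b a) - trace(b)   [square of a] = x*z - y
trace(a^3 b) = trace(a) * trace(a b a) - trace(a b)   [square of a] = x^2*z - x*y - z
trace(b^-1 a^3) = trace(a^3) * trace(b) - trace(a^3 b)   [inverse elimination on b] = x^3*y - x^2*z - 2*x*y + z
and trace(b^-1 a^3 b^-1) = trace(b^-1 a^3) * trace(b) - trace(b^-1 a^3 b)   [inverse elimination on b] = x^3*y^2 - x^2*y*z - x^3 - 2*x*y^2 + y*z + 3*x
trace(a^4) = trace(a) * trace(a^3) - trace(a^2)   [square of a] = x^4 - 4*x^2 + 2
and trace(a^4 b) = trace(a) * trace(b a^3) - trace(b a^2)   [square of a] = x^3*z - x^2*y - 2*x*z + y
trace(a^3 b^-1 a) = trace(a^4) * trace(b) - trace(a^4 b)   [inverse elimination on b] = x^4*y - x^3*z - 3*x^2*y + 2*x*z + y
trace(b a b a) = trace(b a) * trace(b a) - trace(1)   [split at a repeated b] = z^2 - 2
trace(b a b) = trace(b) * trace(a b) - trace(a)   [square of b] = y*z - x
trace(a b a b a) = trace(a) * trace(b a b a) - trace(b a b)   [square of a] = x*z^2 - y*z - x
and trace(a b a^3 b) = trace(a) * trace(a b a b a) - trace(a b a b)   [square of a] = x^2*z^2 - x*y*z - x^2 - z^2 + 2
trace(a^3 b^-1 a b) = trace(a b a^3) * trace(b) - trace(a b a^3 b)   [inverse elimination on b] = x^3*y*z - x^2*y^2 - x^2*z^2 - x*y*z + x^2 + y^2 + z^2 - 2
next, trace(b^-1 a^3 b^-1 a) = trace(a^3 b^-1 a) * trace(b) - trace(a^3 b^-1 a b)   [inverse elimination on b] = x^4*y^2 - 2*x^3*y*z - 2*x^2*y^2 + x^2*z^2 + 3*x*y*z - x^2 - z^2 + 2
next, trace(a^3 b^-1 a^-1 b^-1) = trace(b^-1 a^3 b^-1) * trace(a) - trace(b^-1 a^3 b^-1 a)   [inverse elimination on a] = x^3*y*z - x^4 - x^2*z^2 - 2*x*y*z + 4*x^2 + z^2 - 2

x^3*y*z - x^4 - x^2*z^2 - 2*x*y*z + 4*x^2 + z^2 - 2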